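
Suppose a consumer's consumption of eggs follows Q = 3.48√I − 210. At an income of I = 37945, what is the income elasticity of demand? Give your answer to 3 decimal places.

At I = 37945: Q = 467.886.
dQ/dI = 3.48/(2√I) = 0.00893248 at this income.
η = (dQ/dI)·(I/Q) = 0.00893248 × (37945/467.886) = 0.724.

0.724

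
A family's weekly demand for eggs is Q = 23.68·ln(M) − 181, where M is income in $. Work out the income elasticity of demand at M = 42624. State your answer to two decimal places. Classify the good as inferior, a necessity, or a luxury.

0.33 (necessity)

At M = 42624: Q = 71.433.
dQ/dM = 23.68/M = 0.000555556 at this income.
η = (dQ/dM)·(M/Q) = 0.000555556 × (42624/71.433) = 0.33.
Since 0 < η < 1, the good is a necessity.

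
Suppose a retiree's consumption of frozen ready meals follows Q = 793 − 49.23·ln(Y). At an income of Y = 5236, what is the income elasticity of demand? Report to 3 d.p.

-0.133

At Y = 5236: Q = 371.428.
dQ/dY = -49.23/Y = -0.00940222 at this income.
η = (dQ/dY)·(Y/Q) = -0.00940222 × (5236/371.428) = -0.133.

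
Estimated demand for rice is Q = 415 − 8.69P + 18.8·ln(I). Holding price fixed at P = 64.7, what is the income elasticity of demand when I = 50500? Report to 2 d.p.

At P = 64.7, I = 50500: Q = 56.356.
Holding P constant, ∂Q/∂I = 18.8/I = 0.000372277.
η_I = (∂Q/∂I)·(I/Q) = 0.000372277 × (50500/56.356) = 0.33.

0.33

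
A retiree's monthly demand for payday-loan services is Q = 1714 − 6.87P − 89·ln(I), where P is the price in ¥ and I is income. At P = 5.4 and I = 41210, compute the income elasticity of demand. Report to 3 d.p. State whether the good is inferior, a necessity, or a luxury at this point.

At P = 5.4, I = 41210: Q = 731.149.
Holding P constant, ∂Q/∂I = -89/I = -0.00215967.
η_I = (∂Q/∂I)·(I/Q) = -0.00215967 × (41210/731.149) = -0.122.
Since η < 0, this is an inferior good.

-0.122 (inferior good)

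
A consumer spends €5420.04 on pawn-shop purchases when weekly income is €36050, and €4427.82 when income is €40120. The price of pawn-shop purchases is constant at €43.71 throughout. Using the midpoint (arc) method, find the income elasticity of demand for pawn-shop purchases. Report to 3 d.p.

With a constant price, Q₁ = 5420.04/43.71 = 124.000 and Q₂ = 4427.82/43.71 = 101.300 (equivalently, work directly with expenditure since P cancels).
Midpoint %ΔQ = (4427.82 − 5420.04)/4923.93 = -0.20151; midpoint %ΔI = (40120 − 36050)/38085 = 0.10687.
η = -0.20151 / 0.10687 = -1.886.

-1.886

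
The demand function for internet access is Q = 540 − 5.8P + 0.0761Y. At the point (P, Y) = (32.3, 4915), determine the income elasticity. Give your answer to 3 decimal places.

0.515

At P = 32.3, Y = 4915: Q = 726.692.
Holding P constant, ∂Q/∂Y = 0.0761.
η_Y = (∂Q/∂Y)·(Y/Q) = 0.0761 × (4915/726.692) = 0.515.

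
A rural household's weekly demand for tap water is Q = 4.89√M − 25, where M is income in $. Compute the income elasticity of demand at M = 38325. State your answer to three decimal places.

At M = 38325: Q = 932.304.
dQ/dM = 4.89/(2√M) = 0.0124893 at this income.
η = (dQ/dM)·(M/Q) = 0.0124893 × (38325/932.304) = 0.513.

0.513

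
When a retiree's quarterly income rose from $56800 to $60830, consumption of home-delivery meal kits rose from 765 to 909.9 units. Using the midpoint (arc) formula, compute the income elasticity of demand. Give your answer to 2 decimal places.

2.53

ΔQ = 909.9 − 765 = 144.9; midpoint Q̄ = (765 + 909.9)/2 = 837.45.
ΔI = 60830 − 56800 = 4030; midpoint Ī = (56800 + 60830)/2 = 58815.
η = (ΔQ/Q̄) ÷ (ΔI/Ī) = (144.9/837.45) ÷ (4030/58815) = 2.53.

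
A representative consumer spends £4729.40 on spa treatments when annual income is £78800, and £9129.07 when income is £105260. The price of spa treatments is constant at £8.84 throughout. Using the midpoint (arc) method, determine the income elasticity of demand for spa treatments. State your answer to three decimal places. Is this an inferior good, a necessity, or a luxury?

With a constant price, Q₁ = 4729.40/8.84 = 535.000 and Q₂ = 9129.07/8.84 = 1032.700 (equivalently, work directly with expenditure since P cancels).
Midpoint %ΔQ = (9129.07 − 4729.40)/6929.24 = 0.63494; midpoint %ΔI = (105260 − 78800)/92030 = 0.28751.
η = 0.63494 / 0.28751 = 2.208.
η > 1 ⇒ luxury.

2.208 (luxury)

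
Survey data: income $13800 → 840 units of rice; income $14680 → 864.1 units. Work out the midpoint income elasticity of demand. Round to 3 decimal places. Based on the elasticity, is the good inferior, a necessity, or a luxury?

ΔQ = 864.1 − 840 = 24.1; midpoint Q̄ = (840 + 864.1)/2 = 852.05.
ΔI = 14680 − 13800 = 880; midpoint Ī = (13800 + 14680)/2 = 14240.
η = (ΔQ/Q̄) ÷ (ΔI/Ī) = (24.1/852.05) ÷ (880/14240) = 0.458.
0 < η < 1 ⇒ necessity.

0.458 (necessity)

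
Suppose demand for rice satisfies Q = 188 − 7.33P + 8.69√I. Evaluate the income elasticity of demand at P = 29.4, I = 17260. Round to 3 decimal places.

0.512

At P = 29.4, I = 17260: Q = 1114.167.
Holding P constant, ∂Q/∂I = 8.69/(2√I) = 0.0330727.
η_I = (∂Q/∂I)·(I/Q) = 0.0330727 × (17260/1114.167) = 0.512.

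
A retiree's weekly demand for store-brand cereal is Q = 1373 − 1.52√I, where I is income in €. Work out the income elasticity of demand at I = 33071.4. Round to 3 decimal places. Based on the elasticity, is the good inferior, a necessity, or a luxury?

At I = 33071.4: Q = 1096.580.
dQ/dI = -1.52/(2√I) = -0.00417914 at this income.
η = (dQ/dI)·(I/Q) = -0.00417914 × (33071.4/1096.580) = -0.126.
Since η < 0, the good is an inferior good.

-0.126 (inferior good)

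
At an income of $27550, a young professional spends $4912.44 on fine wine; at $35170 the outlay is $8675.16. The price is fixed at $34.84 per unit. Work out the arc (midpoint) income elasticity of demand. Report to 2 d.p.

With a constant price, Q₁ = 4912.44/34.84 = 141.000 and Q₂ = 8675.16/34.84 = 249.000 (equivalently, work directly with expenditure since P cancels).
Midpoint %ΔQ = (8675.16 − 4912.44)/6793.80 = 0.55385; midpoint %ΔI = (35170 − 27550)/31360 = 0.24298.
η = 0.55385 / 0.24298 = 2.28.

2.28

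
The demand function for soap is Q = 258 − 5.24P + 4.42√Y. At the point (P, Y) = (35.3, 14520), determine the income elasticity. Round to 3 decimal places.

0.440

At P = 35.3, Y = 14520: Q = 605.633.
Holding P constant, ∂Q/∂Y = 4.42/(2√Y) = 0.0183404.
η_Y = (∂Q/∂Y)·(Y/Q) = 0.0183404 × (14520/605.633) = 0.440.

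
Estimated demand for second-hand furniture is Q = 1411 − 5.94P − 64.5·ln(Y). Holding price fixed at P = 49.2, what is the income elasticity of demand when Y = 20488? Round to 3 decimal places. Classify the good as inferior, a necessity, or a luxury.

At P = 49.2, Y = 20488: Q = 478.422.
Holding P constant, ∂Q/∂Y = -64.5/Y = -0.00314818.
η_Y = (∂Q/∂Y)·(Y/Q) = -0.00314818 × (20488/478.422) = -0.135.
Since η < 0, this is an inferior good.

-0.135 (inferior good)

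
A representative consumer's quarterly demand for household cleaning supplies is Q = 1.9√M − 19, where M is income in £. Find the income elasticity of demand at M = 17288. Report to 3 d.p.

At M = 17288: Q = 230.819.
dQ/dM = 1.9/(2√M) = 0.00722522 at this income.
η = (dQ/dM)·(M/Q) = 0.00722522 × (17288/230.819) = 0.541.

0.541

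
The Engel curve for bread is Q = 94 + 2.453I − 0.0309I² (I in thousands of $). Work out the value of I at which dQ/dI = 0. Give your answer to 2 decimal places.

39.69

dQ/dI = 2.453 − 0.0618I.
The good is inferior where dQ/dI < 0. Setting dQ/dI = 0 gives I = 2.453 / 0.0618 = 39.69.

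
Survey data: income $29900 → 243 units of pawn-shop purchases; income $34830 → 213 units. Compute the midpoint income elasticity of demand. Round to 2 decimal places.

-0.86

ΔQ = 213 − 243 = -30; midpoint Q̄ = (243 + 213)/2 = 228.
ΔI = 34830 − 29900 = 4930; midpoint Ī = (29900 + 34830)/2 = 32365.
η = (ΔQ/Q̄) ÷ (ΔI/Ī) = (-30/228) ÷ (4930/32365) = -0.86.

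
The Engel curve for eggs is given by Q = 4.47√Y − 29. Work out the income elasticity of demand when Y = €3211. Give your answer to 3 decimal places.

0.565

At Y = 3211: Q = 224.296.
dQ/dY = 4.47/(2√Y) = 0.0394419 at this income.
η = (dQ/dY)·(Y/Q) = 0.0394419 × (3211/224.296) = 0.565.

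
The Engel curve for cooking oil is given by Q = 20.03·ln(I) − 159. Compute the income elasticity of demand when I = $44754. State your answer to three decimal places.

At I = 44754: Q = 55.500.
dQ/dI = 20.03/I = 0.000447558 at this income.
η = (dQ/dI)·(I/Q) = 0.000447558 × (44754/55.500) = 0.361.

0.361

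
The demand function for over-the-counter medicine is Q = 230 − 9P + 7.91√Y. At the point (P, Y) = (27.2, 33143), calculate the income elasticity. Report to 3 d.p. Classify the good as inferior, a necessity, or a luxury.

0.505 (necessity)

At P = 27.2, Y = 33143: Q = 1425.233.
Holding P constant, ∂Q/∂Y = 7.91/(2√Y) = 0.0217245.
η_Y = (∂Q/∂Y)·(Y/Q) = 0.0217245 × (33143/1425.233) = 0.505.
Since 0 < η < 1, this is a necessity.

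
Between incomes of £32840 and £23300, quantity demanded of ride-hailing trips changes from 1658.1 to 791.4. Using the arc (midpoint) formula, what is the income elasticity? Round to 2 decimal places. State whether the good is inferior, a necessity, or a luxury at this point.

ΔQ = 791.4 − 1658.1 = -866.7; midpoint Q̄ = (1658.1 + 791.4)/2 = 1224.75.
ΔI = 23300 − 32840 = -9540; midpoint Ī = (32840 + 23300)/2 = 28070.
η = (ΔQ/Q̄) ÷ (ΔI/Ī) = (-866.7/1224.75) ÷ (-9540/28070) = 2.08.
η > 1 ⇒ luxury.

2.08 (luxury)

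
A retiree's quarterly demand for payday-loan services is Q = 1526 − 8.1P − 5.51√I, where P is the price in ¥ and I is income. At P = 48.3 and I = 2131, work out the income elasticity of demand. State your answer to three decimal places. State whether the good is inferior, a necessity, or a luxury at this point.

-0.144 (inferior good)

At P = 48.3, I = 2131: Q = 880.413.
Holding P constant, ∂Q/∂I = -5.51/(2√I) = -0.0596801.
η_I = (∂Q/∂I)·(I/Q) = -0.0596801 × (2131/880.413) = -0.144.
Since η < 0, this is an inferior good.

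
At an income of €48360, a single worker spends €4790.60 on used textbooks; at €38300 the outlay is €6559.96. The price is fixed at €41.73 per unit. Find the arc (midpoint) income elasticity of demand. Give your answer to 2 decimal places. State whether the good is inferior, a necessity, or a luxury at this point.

With a constant price, Q₁ = 4790.60/41.73 = 114.800 and Q₂ = 6559.96/41.73 = 157.200 (equivalently, work directly with expenditure since P cancels).
Midpoint %ΔQ = (6559.96 − 4790.60)/5675.28 = 0.31177; midpoint %ΔI = (38300 − 48360)/43330 = -0.23217.
η = 0.31177 / -0.23217 = -1.34.
η < 0 ⇒ inferior good.

-1.34 (inferior good)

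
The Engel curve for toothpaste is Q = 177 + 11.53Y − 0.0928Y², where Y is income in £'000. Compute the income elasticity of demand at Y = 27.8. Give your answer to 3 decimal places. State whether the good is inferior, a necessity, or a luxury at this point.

0.416 (necessity)

At Y = 27.8: Q = 425.8144.
dQ/dY = 11.53 − 0.1856Y = 6.37032.
η = (dQ/dY)·(Y/Q) = 6.37032 × (27.8/425.8144) = 0.416.
0 < η < 1 ⇒ necessity.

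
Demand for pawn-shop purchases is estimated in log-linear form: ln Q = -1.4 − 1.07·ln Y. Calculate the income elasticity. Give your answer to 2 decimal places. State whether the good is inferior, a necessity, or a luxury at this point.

-1.07 (inferior good)

In a log-linear demand, the coefficient on ln Y is the income elasticity.
So η = -1.07.
η < 0 ⇒ inferior good.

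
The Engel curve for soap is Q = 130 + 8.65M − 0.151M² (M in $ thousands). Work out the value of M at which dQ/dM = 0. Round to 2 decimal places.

28.64

dQ/dM = 8.65 − 0.302M.
The good is inferior where dQ/dM < 0. Setting dQ/dM = 0 gives M = 8.65 / 0.302 = 28.64.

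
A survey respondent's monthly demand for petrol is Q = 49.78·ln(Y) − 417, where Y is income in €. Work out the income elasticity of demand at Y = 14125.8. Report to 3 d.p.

0.848

At Y = 14125.8: Q = 58.686.
dQ/dY = 49.78/Y = 0.00352405 at this income.
η = (dQ/dY)·(Y/Q) = 0.00352405 × (14125.8/58.686) = 0.848.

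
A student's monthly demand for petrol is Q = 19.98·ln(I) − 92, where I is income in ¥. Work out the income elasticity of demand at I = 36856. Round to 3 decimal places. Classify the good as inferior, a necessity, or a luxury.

0.169 (necessity)

At I = 36856: Q = 118.085.
dQ/dI = 19.98/I = 0.00054211 at this income.
η = (dQ/dI)·(I/Q) = 0.00054211 × (36856/118.085) = 0.169.
Since 0 < η < 1, the good is a necessity.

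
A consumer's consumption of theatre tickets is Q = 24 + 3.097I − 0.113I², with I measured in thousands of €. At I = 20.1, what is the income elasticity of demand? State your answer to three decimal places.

At I = 20.1: Q = 40.5966.
dQ/dI = 3.097 − 0.226I = -1.44560.
η = (dQ/dI)·(I/Q) = -1.44560 × (20.1/40.5966) = -0.716.

-0.716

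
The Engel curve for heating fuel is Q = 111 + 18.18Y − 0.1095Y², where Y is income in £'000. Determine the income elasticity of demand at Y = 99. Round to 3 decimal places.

-0.414

At Y = 99: Q = 837.6105.
dQ/dY = 18.18 − 0.219Y = -3.50100.
η = (dQ/dY)·(Y/Q) = -3.50100 × (99/837.6105) = -0.414.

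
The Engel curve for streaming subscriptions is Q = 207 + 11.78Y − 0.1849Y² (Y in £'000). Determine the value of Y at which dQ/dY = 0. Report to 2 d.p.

dQ/dY = 11.78 − 0.3698Y.
The good is inferior where dQ/dY < 0. Setting dQ/dY = 0 gives Y = 11.78 / 0.3698 = 31.86.

31.86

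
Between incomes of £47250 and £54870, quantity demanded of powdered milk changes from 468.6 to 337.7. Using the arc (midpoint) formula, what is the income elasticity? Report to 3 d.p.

ΔQ = 337.7 − 468.6 = -130.9; midpoint Q̄ = (468.6 + 337.7)/2 = 403.15.
ΔI = 54870 − 47250 = 7620; midpoint Ī = (47250 + 54870)/2 = 51060.
η = (ΔQ/Q̄) ÷ (ΔI/Ī) = (-130.9/403.15) ÷ (7620/51060) = -2.176.

-2.176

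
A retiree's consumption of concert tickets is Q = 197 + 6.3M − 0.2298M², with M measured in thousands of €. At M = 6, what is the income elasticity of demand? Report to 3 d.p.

At M = 6: Q = 226.5272.
dQ/dM = 6.3 − 0.4596M = 3.54240.
η = (dQ/dM)·(M/Q) = 3.54240 × (6/226.5272) = 0.094.

0.094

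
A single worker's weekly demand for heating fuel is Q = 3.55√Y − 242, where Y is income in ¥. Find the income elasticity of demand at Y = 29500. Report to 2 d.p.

0.83

At Y = 29500: Q = 367.733.
dQ/dY = 3.55/(2√Y) = 0.0103344 at this income.
η = (dQ/dY)·(Y/Q) = 0.0103344 × (29500/367.733) = 0.83.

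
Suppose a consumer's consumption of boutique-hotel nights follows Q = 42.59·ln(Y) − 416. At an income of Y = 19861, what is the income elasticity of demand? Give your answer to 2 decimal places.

7.75

At Y = 19861: Q = 5.493.
dQ/dY = 42.59/Y = 0.0021444 at this income.
η = (dQ/dY)·(Y/Q) = 0.0021444 × (19861/5.493) = 7.75.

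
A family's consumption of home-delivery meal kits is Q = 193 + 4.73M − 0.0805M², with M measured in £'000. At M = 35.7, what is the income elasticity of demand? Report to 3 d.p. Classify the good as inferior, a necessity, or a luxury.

At M = 35.7: Q = 259.2646.
dQ/dM = 4.73 − 0.161M = -1.01770.
η = (dQ/dM)·(M/Q) = -1.01770 × (35.7/259.2646) = -0.140.
η < 0 ⇒ inferior good.

-0.140 (inferior good)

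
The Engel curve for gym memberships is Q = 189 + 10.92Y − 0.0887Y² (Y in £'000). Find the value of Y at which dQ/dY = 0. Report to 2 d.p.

dQ/dY = 10.92 − 0.1774Y.
The good is inferior where dQ/dY < 0. Setting dQ/dY = 0 gives Y = 10.92 / 0.1774 = 61.56.

61.56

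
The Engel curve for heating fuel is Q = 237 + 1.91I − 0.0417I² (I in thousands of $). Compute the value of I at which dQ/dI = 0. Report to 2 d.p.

dQ/dI = 1.91 − 0.0834I.
The good is inferior where dQ/dI < 0. Setting dQ/dI = 0 gives I = 1.91 / 0.0834 = 22.90.

22.90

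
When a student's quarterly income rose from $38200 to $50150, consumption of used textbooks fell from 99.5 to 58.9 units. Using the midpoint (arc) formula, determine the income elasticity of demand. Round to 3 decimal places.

ΔQ = 58.9 − 99.5 = -40.6; midpoint Q̄ = (99.5 + 58.9)/2 = 79.2.
ΔI = 50150 − 38200 = 11950; midpoint Ī = (38200 + 50150)/2 = 44175.
η = (ΔQ/Q̄) ÷ (ΔI/Ī) = (-40.6/79.2) ÷ (11950/44175) = -1.895.

-1.895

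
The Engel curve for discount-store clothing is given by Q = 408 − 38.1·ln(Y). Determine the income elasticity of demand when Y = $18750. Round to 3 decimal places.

-1.150

At Y = 18750: Q = 33.136.
dQ/dY = -38.1/Y = -0.002032 at this income.
η = (dQ/dY)·(Y/Q) = -0.002032 × (18750/33.136) = -1.150.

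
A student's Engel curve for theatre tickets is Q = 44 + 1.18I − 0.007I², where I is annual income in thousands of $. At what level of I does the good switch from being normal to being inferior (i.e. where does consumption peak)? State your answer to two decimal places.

dQ/dI = 1.18 − 0.014I.
The good is inferior where dQ/dI < 0. Setting dQ/dI = 0 gives I = 1.18 / 0.014 = 84.29.

84.29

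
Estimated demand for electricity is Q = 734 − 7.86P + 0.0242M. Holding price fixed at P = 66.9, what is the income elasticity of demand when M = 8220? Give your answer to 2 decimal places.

At P = 66.9, M = 8220: Q = 407.090.
Holding P constant, ∂Q/∂M = 0.0242.
η_M = (∂Q/∂M)·(M/Q) = 0.0242 × (8220/407.090) = 0.49.

0.49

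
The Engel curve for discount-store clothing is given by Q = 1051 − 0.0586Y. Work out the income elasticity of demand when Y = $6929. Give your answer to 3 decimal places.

-0.630

At Y = 6929: Q = 644.961.
dQ/dY = −0.0586.
η = (dQ/dY)·(Y/Q) = -0.0586 × (6929/644.961) = -0.630.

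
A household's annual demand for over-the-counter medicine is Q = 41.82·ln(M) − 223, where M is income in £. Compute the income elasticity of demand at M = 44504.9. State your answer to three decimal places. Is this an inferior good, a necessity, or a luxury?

At M = 44504.9: Q = 224.614.
dQ/dM = 41.82/M = 0.000939672 at this income.
η = (dQ/dM)·(M/Q) = 0.000939672 × (44504.9/224.614) = 0.186.
Since 0 < η < 1, the good is a necessity.

0.186 (necessity)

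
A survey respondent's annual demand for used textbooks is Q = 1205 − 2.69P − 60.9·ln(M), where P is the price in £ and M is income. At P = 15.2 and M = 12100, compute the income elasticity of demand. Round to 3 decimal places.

At P = 15.2, M = 12100: Q = 591.593.
Holding P constant, ∂Q/∂M = -60.9/M = -0.00503306.
η_M = (∂Q/∂M)·(M/Q) = -0.00503306 × (12100/591.593) = -0.103.

-0.103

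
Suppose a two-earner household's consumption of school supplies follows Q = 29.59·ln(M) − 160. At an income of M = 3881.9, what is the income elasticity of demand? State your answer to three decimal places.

At M = 3881.9: Q = 84.534.
dQ/dM = 29.59/M = 0.00762256 at this income.
η = (dQ/dM)·(M/Q) = 0.00762256 × (3881.9/84.534) = 0.350.

0.350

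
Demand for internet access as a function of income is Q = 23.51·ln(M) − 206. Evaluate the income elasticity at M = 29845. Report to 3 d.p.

At M = 29845: Q = 36.242.
dQ/dM = 23.51/M = 0.000787737 at this income.
η = (dQ/dM)·(M/Q) = 0.000787737 × (29845/36.242) = 0.649.

0.649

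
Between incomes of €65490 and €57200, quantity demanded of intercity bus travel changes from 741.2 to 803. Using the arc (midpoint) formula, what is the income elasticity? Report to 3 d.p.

-0.592

ΔQ = 803 − 741.2 = 61.8; midpoint Q̄ = (741.2 + 803)/2 = 772.1.
ΔI = 57200 − 65490 = -8290; midpoint Ī = (65490 + 57200)/2 = 61345.
η = (ΔQ/Q̄) ÷ (ΔI/Ī) = (61.8/772.1) ÷ (-8290/61345) = -0.592.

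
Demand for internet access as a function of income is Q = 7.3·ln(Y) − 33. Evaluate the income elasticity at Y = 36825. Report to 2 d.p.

0.17

At Y = 36825: Q = 43.752.
dQ/dY = 7.3/Y = 0.000198235 at this income.
η = (dQ/dY)·(Y/Q) = 0.000198235 × (36825/43.752) = 0.17.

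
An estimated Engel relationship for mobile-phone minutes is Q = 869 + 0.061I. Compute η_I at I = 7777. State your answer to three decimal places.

At I = 7777: Q = 1343.397.
dQ/dI = 0.061.
η = (dQ/dI)·(I/Q) = 0.061 × (7777/1343.397) = 0.353.

0.353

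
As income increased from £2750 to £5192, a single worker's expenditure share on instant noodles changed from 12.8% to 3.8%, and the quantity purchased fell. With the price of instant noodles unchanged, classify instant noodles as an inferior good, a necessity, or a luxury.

inferior good

Quantity demanded falls as income rises, so η < 0.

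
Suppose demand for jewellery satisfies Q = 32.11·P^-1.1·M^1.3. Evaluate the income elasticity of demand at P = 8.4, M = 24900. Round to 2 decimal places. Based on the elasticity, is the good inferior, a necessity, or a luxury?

For a multiplicative demand Q = A·P^α·M^β, the income elasticity is β everywhere.
Here β = 1.3, so η = 1.30.
Since η > 1, this is a luxury.

1.30 (luxury)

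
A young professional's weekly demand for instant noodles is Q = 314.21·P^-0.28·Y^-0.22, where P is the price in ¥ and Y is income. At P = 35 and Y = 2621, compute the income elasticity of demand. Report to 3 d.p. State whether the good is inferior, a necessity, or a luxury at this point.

-0.220 (inferior good)

For a multiplicative demand Q = A·P^α·Y^β, the income elasticity is β everywhere.
Here β = -0.22, so η = -0.220.
Since η < 0, this is an inferior good.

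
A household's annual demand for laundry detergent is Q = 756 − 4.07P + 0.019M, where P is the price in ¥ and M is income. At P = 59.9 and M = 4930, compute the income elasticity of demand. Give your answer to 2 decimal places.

At P = 59.9, M = 4930: Q = 605.877.
Holding P constant, ∂Q/∂M = 0.019.
η_M = (∂Q/∂M)·(M/Q) = 0.019 × (4930/605.877) = 0.15.

0.15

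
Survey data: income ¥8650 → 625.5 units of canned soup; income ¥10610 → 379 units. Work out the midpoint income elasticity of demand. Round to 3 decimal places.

-2.411

ΔQ = 379 − 625.5 = -246.5; midpoint Q̄ = (625.5 + 379)/2 = 502.25.
ΔI = 10610 − 8650 = 1960; midpoint Ī = (8650 + 10610)/2 = 9630.
η = (ΔQ/Q̄) ÷ (ΔI/Ī) = (-246.5/502.25) ÷ (1960/9630) = -2.411.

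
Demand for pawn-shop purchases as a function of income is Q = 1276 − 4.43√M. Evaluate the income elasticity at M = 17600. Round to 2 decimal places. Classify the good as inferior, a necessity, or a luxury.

At M = 17600: Q = 688.294.
dQ/dM = -4.43/(2√M) = -0.0166962 at this income.
η = (dQ/dM)·(M/Q) = -0.0166962 × (17600/688.294) = -0.43.
Since η < 0, the good is an inferior good.

-0.43 (inferior good)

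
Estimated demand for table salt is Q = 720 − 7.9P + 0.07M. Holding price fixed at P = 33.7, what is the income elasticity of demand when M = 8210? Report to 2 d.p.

0.56

At P = 33.7, M = 8210: Q = 1028.470.
Holding P constant, ∂Q/∂M = 0.07.
η_M = (∂Q/∂M)·(M/Q) = 0.07 × (8210/1028.470) = 0.56.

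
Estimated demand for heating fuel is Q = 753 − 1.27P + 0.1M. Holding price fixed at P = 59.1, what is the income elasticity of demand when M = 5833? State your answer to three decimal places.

At P = 59.1, M = 5833: Q = 1261.243.
Holding P constant, ∂Q/∂M = 0.1.
η_M = (∂Q/∂M)·(M/Q) = 0.1 × (5833/1261.243) = 0.462.

0.462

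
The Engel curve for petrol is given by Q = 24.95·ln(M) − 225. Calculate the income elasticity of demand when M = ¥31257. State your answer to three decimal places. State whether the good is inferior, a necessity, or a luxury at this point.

At M = 31257: Q = 33.232.
dQ/dM = 24.95/M = 0.000798221 at this income.
η = (dQ/dM)·(M/Q) = 0.000798221 × (31257/33.232) = 0.751.
Since 0 < η < 1, the good is a necessity.

0.751 (necessity)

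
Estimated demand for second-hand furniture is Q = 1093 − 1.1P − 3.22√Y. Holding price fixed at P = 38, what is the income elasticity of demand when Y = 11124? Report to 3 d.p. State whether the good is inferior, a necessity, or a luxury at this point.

At P = 38, Y = 11124: Q = 711.585.
Holding P constant, ∂Q/∂Y = -3.22/(2√Y) = -0.0152649.
η_Y = (∂Q/∂Y)·(Y/Q) = -0.0152649 × (11124/711.585) = -0.239.
Since η < 0, this is an inferior good.

-0.239 (inferior good)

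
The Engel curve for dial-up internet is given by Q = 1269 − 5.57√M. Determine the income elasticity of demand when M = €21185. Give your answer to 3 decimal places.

-0.885

At M = 21185: Q = 458.283.
dQ/dM = -5.57/(2√M) = -0.0191342 at this income.
η = (dQ/dM)·(M/Q) = -0.0191342 × (21185/458.283) = -0.885.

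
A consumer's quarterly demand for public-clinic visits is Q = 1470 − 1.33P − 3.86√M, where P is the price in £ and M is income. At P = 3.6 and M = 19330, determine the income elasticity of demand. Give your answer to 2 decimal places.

-0.29

At P = 3.6, M = 19330: Q = 928.547.
Holding P constant, ∂Q/∂M = -3.86/(2√M) = -0.0138817.
η_M = (∂Q/∂M)·(M/Q) = -0.0138817 × (19330/928.547) = -0.29.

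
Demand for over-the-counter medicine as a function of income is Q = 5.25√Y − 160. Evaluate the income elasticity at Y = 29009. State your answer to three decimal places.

0.609

At Y = 29009: Q = 734.182.
dQ/dY = 5.25/(2√Y) = 0.0154121 at this income.
η = (dQ/dY)·(Y/Q) = 0.0154121 × (29009/734.182) = 0.609.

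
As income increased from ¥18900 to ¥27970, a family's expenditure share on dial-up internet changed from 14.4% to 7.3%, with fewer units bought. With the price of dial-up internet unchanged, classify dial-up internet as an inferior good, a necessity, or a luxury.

Quantity demanded falls as income rises, so η < 0.

inferior good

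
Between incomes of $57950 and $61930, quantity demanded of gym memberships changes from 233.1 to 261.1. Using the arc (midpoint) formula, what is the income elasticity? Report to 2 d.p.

1.71

ΔQ = 261.1 − 233.1 = 28; midpoint Q̄ = (233.1 + 261.1)/2 = 247.1.
ΔI = 61930 − 57950 = 3980; midpoint Ī = (57950 + 61930)/2 = 59940.
η = (ΔQ/Q̄) ÷ (ΔI/Ī) = (28/247.1) ÷ (3980/59940) = 1.71.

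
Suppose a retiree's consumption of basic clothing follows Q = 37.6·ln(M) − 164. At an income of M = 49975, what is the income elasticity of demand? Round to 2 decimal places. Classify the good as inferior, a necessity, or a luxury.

At M = 49975: Q = 242.805.
dQ/dM = 37.6/M = 0.000752376 at this income.
η = (dQ/dM)·(M/Q) = 0.000752376 × (49975/242.805) = 0.15.
Since 0 < η < 1, the good is a necessity.

0.15 (necessity)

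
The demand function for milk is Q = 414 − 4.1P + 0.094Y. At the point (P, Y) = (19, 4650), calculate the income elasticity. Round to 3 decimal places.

At P = 19, Y = 4650: Q = 773.200.
Holding P constant, ∂Q/∂Y = 0.094.
η_Y = (∂Q/∂Y)·(Y/Q) = 0.094 × (4650/773.200) = 0.565.

0.565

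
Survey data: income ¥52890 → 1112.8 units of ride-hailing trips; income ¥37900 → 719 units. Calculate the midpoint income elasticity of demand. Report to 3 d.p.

1.302

ΔQ = 719 − 1112.8 = -393.8; midpoint Q̄ = (1112.8 + 719)/2 = 915.9.
ΔI = 37900 − 52890 = -14990; midpoint Ī = (52890 + 37900)/2 = 45395.
η = (ΔQ/Q̄) ÷ (ΔI/Ī) = (-393.8/915.9) ÷ (-14990/45395) = 1.302.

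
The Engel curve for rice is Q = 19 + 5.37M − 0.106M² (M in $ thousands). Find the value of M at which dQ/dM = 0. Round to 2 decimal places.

dQ/dM = 5.37 − 0.212M.
The good is inferior where dQ/dM < 0. Setting dQ/dM = 0 gives M = 5.37 / 0.212 = 25.33.

25.33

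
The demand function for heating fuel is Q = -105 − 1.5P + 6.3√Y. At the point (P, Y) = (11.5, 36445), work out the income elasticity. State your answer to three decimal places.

At P = 11.5, Y = 36445: Q = 1080.456.
Holding P constant, ∂Q/∂Y = 6.3/(2√Y) = 0.0165003.
η_Y = (∂Q/∂Y)·(Y/Q) = 0.0165003 × (36445/1080.456) = 0.557.

0.557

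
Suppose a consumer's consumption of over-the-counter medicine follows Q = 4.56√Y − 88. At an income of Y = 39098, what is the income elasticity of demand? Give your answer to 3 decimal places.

At Y = 39098: Q = 813.659.
dQ/dY = 4.56/(2√Y) = 0.0115308 at this income.
η = (dQ/dY)·(Y/Q) = 0.0115308 × (39098/813.659) = 0.554.

0.554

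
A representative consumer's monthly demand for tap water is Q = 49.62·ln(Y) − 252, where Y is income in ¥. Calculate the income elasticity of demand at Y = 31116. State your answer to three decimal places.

At Y = 31116: Q = 261.343.
dQ/dY = 49.62/Y = 0.00159468 at this income.
η = (dQ/dY)·(Y/Q) = 0.00159468 × (31116/261.343) = 0.190.

0.190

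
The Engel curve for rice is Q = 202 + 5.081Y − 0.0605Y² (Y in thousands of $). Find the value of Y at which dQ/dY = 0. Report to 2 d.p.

dQ/dY = 5.081 − 0.121Y.
The good is inferior where dQ/dY < 0. Setting dQ/dY = 0 gives Y = 5.081 / 0.121 = 41.99.

41.99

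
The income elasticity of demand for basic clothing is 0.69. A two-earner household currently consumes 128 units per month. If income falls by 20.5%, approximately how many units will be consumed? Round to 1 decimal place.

%ΔQ ≈ η × %ΔI = 0.69 × (-20.5%) = -14.145%.
New Q ≈ 128 × (1 − 0.14145) = 109.9.

109.9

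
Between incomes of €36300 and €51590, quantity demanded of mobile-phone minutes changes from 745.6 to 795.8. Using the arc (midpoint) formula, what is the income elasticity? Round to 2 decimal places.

0.19

ΔQ = 795.8 − 745.6 = 50.2; midpoint Q̄ = (745.6 + 795.8)/2 = 770.7.
ΔI = 51590 − 36300 = 15290; midpoint Ī = (36300 + 51590)/2 = 43945.
η = (ΔQ/Q̄) ÷ (ΔI/Ī) = (50.2/770.7) ÷ (15290/43945) = 0.19.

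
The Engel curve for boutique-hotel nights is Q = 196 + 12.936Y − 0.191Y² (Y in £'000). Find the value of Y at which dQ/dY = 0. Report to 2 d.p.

dQ/dY = 12.936 − 0.382Y.
The good is inferior where dQ/dY < 0. Setting dQ/dY = 0 gives Y = 12.936 / 0.382 = 33.86.

33.86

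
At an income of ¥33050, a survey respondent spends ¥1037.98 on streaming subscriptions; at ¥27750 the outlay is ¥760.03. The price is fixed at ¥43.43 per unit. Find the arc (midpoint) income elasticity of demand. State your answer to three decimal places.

With a constant price, Q₁ = 1037.98/43.43 = 23.900 and Q₂ = 760.03/43.43 = 17.500 (equivalently, work directly with expenditure since P cancels).
Midpoint %ΔQ = (760.03 − 1037.98)/899.01 = -0.30918; midpoint %ΔI = (27750 − 33050)/30400 = -0.17434.
η = -0.30918 / -0.17434 = 1.773.

1.773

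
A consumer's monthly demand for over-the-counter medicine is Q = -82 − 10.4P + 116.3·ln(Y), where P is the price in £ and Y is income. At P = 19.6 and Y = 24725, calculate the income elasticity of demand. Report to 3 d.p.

0.131

At P = 19.6, Y = 24725: Q = 890.601.
Holding P constant, ∂Q/∂Y = 116.3/Y = 0.00470374.
η_Y = (∂Q/∂Y)·(Y/Q) = 0.00470374 × (24725/890.601) = 0.131.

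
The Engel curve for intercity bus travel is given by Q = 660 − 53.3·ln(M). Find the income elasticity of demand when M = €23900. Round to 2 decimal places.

-0.43

At M = 23900: Q = 122.649.
dQ/dM = -53.3/M = -0.00223013 at this income.
η = (dQ/dM)·(M/Q) = -0.00223013 × (23900/122.649) = -0.43.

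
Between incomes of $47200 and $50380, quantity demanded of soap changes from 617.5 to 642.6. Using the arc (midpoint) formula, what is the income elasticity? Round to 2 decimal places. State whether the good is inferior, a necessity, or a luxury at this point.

ΔQ = 642.6 − 617.5 = 25.1; midpoint Q̄ = (617.5 + 642.6)/2 = 630.05.
ΔI = 50380 − 47200 = 3180; midpoint Ī = (47200 + 50380)/2 = 48790.
η = (ΔQ/Q̄) ÷ (ΔI/Ī) = (25.1/630.05) ÷ (3180/48790) = 0.61.
0 < η < 1 ⇒ necessity.

0.61 (necessity)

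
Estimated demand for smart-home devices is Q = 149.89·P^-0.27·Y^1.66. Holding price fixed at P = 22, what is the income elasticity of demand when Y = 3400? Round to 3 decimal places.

For a multiplicative demand Q = A·P^α·Y^β, the income elasticity is β everywhere.
Here β = 1.66, so η = 1.660.

1.660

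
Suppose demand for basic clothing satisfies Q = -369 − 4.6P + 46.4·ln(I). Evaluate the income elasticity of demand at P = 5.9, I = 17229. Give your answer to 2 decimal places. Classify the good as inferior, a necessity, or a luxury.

At P = 5.9, I = 17229: Q = 56.462.
Holding P constant, ∂Q/∂I = 46.4/I = 0.00269313.
η_I = (∂Q/∂I)·(I/Q) = 0.00269313 × (17229/56.462) = 0.82.
Since 0 < η < 1, this is a necessity.

0.82 (necessity)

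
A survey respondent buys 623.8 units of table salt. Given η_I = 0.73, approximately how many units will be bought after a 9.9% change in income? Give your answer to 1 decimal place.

668.9

%ΔQ ≈ η × %ΔI = 0.73 × 9.9% = 7.227%.
New Q ≈ 623.8 × (1 + 0.07227) = 668.9.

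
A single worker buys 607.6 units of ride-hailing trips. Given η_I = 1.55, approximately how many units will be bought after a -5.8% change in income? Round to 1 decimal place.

%ΔQ ≈ η × %ΔI = 1.55 × (-5.8%) = -8.99%.
New Q ≈ 607.6 × (1 − 0.0899) = 553.0.

553.0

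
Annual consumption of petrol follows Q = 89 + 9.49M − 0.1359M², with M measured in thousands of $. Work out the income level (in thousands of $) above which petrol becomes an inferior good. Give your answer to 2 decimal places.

dQ/dM = 9.49 − 0.2718M.
The good is inferior where dQ/dM < 0. Setting dQ/dM = 0 gives M = 9.49 / 0.2718 = 34.92.

34.92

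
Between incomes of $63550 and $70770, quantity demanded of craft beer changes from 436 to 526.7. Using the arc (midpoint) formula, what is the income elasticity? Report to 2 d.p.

1.75

ΔQ = 526.7 − 436 = 90.7; midpoint Q̄ = (436 + 526.7)/2 = 481.35.
ΔI = 70770 − 63550 = 7220; midpoint Ī = (63550 + 70770)/2 = 67160.
η = (ΔQ/Q̄) ÷ (ΔI/Ī) = (90.7/481.35) ÷ (7220/67160) = 1.75.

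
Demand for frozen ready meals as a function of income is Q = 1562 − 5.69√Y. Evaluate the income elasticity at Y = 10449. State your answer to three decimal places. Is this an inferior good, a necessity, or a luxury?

At Y = 10449: Q = 980.366.
dQ/dY = -5.69/(2√Y) = -0.027832 at this income.
η = (dQ/dY)·(Y/Q) = -0.027832 × (10449/980.366) = -0.297.
Since η < 0, the good is an inferior good.

-0.297 (inferior good)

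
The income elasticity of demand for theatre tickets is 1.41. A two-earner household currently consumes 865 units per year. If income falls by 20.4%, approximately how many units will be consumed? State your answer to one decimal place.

616.2

%ΔQ ≈ η × %ΔI = 1.41 × (-20.4%) = -28.764%.
New Q ≈ 865 × (1 − 0.28764) = 616.2.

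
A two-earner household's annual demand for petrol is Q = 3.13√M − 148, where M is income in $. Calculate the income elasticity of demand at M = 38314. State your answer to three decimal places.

At M = 38314: Q = 464.665.
dQ/dM = 3.13/(2√M) = 0.00799532 at this income.
η = (dQ/dM)·(M/Q) = 0.00799532 × (38314/464.665) = 0.659.

0.659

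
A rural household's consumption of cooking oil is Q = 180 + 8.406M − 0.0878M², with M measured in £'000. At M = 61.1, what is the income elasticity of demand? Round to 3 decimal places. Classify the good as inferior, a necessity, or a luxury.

At M = 61.1: Q = 365.8308.
dQ/dM = 8.406 − 0.1756M = -2.32316.
η = (dQ/dM)·(M/Q) = -2.32316 × (61.1/365.8308) = -0.388.
η < 0 ⇒ inferior good.

-0.388 (inferior good)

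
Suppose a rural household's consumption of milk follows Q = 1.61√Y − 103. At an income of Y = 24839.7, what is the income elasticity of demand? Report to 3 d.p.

0.842

At Y = 24839.7: Q = 150.746.
dQ/dY = 1.61/(2√Y) = 0.00510767 at this income.
η = (dQ/dY)·(Y/Q) = 0.00510767 × (24839.7/150.746) = 0.842.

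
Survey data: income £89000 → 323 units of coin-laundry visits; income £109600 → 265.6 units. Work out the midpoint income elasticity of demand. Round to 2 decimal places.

ΔQ = 265.6 − 323 = -57.4; midpoint Q̄ = (323 + 265.6)/2 = 294.3.
ΔI = 109600 − 89000 = 20600; midpoint Ī = (89000 + 109600)/2 = 99300.
η = (ΔQ/Q̄) ÷ (ΔI/Ī) = (-57.4/294.3) ÷ (20600/99300) = -0.94.

-0.94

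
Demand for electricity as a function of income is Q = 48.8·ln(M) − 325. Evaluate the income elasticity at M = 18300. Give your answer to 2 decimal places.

0.32

At M = 18300: Q = 153.955.
dQ/dM = 48.8/M = 0.00266667 at this income.
η = (dQ/dM)·(M/Q) = 0.00266667 × (18300/153.955) = 0.32.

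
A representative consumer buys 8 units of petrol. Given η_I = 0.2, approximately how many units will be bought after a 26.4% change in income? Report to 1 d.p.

%ΔQ ≈ η × %ΔI = 0.2 × 26.4% = 5.28%.
New Q ≈ 8 × (1 + 0.0528) = 8.4.

8.4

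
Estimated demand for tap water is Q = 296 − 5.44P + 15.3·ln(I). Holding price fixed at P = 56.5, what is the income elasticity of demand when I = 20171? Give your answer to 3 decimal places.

At P = 56.5, I = 20171: Q = 140.294.
Holding P constant, ∂Q/∂I = 15.3/I = 0.000758515.
η_I = (∂Q/∂I)·(I/Q) = 0.000758515 × (20171/140.294) = 0.109.

0.109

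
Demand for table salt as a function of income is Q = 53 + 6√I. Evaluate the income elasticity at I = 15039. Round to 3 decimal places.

At I = 15039: Q = 788.802.
dQ/dI = 6/(2√I) = 0.0244631 at this income.
η = (dQ/dI)·(I/Q) = 0.0244631 × (15039/788.802) = 0.466.

0.466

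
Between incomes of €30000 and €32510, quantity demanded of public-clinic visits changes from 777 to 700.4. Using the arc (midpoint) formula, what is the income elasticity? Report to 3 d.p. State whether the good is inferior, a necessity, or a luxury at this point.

ΔQ = 700.4 − 777 = -76.6; midpoint Q̄ = (777 + 700.4)/2 = 738.7.
ΔI = 32510 − 30000 = 2510; midpoint Ī = (30000 + 32510)/2 = 31255.
η = (ΔQ/Q̄) ÷ (ΔI/Ī) = (-76.6/738.7) ÷ (2510/31255) = -1.291.
η < 0 ⇒ inferior good.

-1.291 (inferior good)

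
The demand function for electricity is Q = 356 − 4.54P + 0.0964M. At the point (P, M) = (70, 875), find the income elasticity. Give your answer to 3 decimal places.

At P = 70, M = 875: Q = 122.550.
Holding P constant, ∂Q/∂M = 0.0964.
η_M = (∂Q/∂M)·(M/Q) = 0.0964 × (875/122.550) = 0.688.

0.688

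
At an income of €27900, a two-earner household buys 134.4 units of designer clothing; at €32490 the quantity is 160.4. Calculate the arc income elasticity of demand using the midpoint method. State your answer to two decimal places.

ΔQ = 160.4 − 134.4 = 26; midpoint Q̄ = (134.4 + 160.4)/2 = 147.4.
ΔI = 32490 − 27900 = 4590; midpoint Ī = (27900 + 32490)/2 = 30195.
η = (ΔQ/Q̄) ÷ (ΔI/Ī) = (26/147.4) ÷ (4590/30195) = 1.16.

1.16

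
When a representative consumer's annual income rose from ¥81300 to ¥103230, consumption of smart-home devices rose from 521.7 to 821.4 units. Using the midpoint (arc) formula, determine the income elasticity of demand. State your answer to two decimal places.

ΔQ = 821.4 − 521.7 = 299.7; midpoint Q̄ = (521.7 + 821.4)/2 = 671.55.
ΔI = 103230 − 81300 = 21930; midpoint Ī = (81300 + 103230)/2 = 92265.
η = (ΔQ/Q̄) ÷ (ΔI/Ī) = (299.7/671.55) ÷ (21930/92265) = 1.88.

1.88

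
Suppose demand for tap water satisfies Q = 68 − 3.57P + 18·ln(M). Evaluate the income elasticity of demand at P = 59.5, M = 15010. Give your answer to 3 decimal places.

At P = 59.5, M = 15010: Q = 28.681.
Holding P constant, ∂Q/∂M = 18/M = 0.0011992.
η_M = (∂Q/∂M)·(M/Q) = 0.0011992 × (15010/28.681) = 0.628.

0.628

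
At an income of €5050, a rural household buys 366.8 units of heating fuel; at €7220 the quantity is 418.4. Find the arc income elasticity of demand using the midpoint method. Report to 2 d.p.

0.37

ΔQ = 418.4 − 366.8 = 51.6; midpoint Q̄ = (366.8 + 418.4)/2 = 392.6.
ΔI = 7220 − 5050 = 2170; midpoint Ī = (5050 + 7220)/2 = 6135.
η = (ΔQ/Q̄) ÷ (ΔI/Ī) = (51.6/392.6) ÷ (2170/6135) = 0.37.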